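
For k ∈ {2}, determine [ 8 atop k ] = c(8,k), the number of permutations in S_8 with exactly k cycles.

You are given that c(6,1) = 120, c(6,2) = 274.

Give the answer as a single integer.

row 7: T[7][1]=6·120+0=720  T[7][2]=6·274+120=1764
row 8: T[8][2]=7·1764+720=13068
Read c(8,2) = 13068.

13068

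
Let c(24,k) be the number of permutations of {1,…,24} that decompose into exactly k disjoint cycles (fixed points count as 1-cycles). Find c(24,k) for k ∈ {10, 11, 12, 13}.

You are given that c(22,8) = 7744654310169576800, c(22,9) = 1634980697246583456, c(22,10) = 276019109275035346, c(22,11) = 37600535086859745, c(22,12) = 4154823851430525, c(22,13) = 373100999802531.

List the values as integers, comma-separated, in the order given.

220984454979433717396, 33081711368574204996, 4070384057007569521, 413356714301314056

row 23: T[23][9]=22·1634980697246583456+7744654310169576800=43714229649594412832  T[23][10]=22·276019109275035346+1634980697246583456=7707401101297361068  T[23][11]=22·37600535086859745+276019109275035346=1103230881185949736  T[23][12]=22·4154823851430525+37600535086859745=129006659818331295  T[23][13]=22·373100999802531+4154823851430525=12363045847086207
row 24: T[24][10]=23·7707401101297361068+43714229649594412832=220984454979433717396  T[24][11]=23·1103230881185949736+7707401101297361068=33081711368574204996  T[24][12]=23·129006659818331295+1103230881185949736=4070384057007569521  T[24][13]=23·12363045847086207+129006659818331295=413356714301314056
Read c(24,10) = 220984454979433717396, c(24,11) = 33081711368574204996, c(24,12) = 4070384057007569521, c(24,13) = 413356714301314056.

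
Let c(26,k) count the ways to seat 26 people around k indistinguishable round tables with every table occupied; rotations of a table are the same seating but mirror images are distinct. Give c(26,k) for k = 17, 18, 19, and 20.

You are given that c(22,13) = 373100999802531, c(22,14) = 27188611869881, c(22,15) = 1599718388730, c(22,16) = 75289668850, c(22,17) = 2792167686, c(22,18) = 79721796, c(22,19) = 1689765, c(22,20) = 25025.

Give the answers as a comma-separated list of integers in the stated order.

i=23: T(23,14)=373100999802531+22·27188611869881=971250460939913 | T(23,15)=27188611869881+22·1599718388730=62382416421941 | T(23,16)=1599718388730+22·75289668850=3256091103430 | T(23,17)=75289668850+22·2792167686=136717357942 | T(23,18)=2792167686+22·79721796=4546047198 | T(23,19)=79721796+22·1689765=116896626 | T(23,20)=1689765+22·25025=2240315
i=24: T(24,15)=971250460939913+23·62382416421941=2406046038644556 | T(24,16)=62382416421941+23·3256091103430=137272511800831 | T(24,17)=3256091103430+23·136717357942=6400590336096 | T(24,18)=136717357942+23·4546047198=241276443496 | T(24,19)=4546047198+23·116896626=7234669596 | T(24,20)=116896626+23·2240315=168423871
i=25: T(25,16)=2406046038644556+24·137272511800831=5700586321864500 | T(25,17)=137272511800831+24·6400590336096=290886679867135 | T(25,18)=6400590336096+24·241276443496=12191224980000 | T(25,19)=241276443496+24·7234669596=414908513800 | T(25,20)=7234669596+24·168423871=11276842500
i=26: T(26,17)=5700586321864500+25·290886679867135=12972753318542875 | T(26,18)=290886679867135+25·12191224980000=595667304367135 | T(26,19)=12191224980000+25·414908513800=22563937825000 | T(26,20)=414908513800+25·11276842500=696829576300
Read c(26,17) = 12972753318542875, c(26,18) = 595667304367135, c(26,19) = 22563937825000, c(26,20) = 696829576300.

12972753318542875, 595667304367135, 22563937825000, 696829576300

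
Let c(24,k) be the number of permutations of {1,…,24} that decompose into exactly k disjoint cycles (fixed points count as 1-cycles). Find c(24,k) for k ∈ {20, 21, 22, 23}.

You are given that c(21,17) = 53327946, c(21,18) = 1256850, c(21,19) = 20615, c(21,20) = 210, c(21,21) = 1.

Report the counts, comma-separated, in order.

row 22: T[22][18]=21·1256850+53327946=79721796  T[22][19]=21·20615+1256850=1689765  T[22][20]=21·210+20615=25025  T[22][21]=21·1+210=231  T[22][22]=21·0+1=1
row 23: T[23][19]=22·1689765+79721796=116896626  T[23][20]=22·25025+1689765=2240315  T[23][21]=22·231+25025=30107  T[23][22]=22·1+231=253  T[23][23]=22·0+1=1
row 24: T[24][20]=23·2240315+116896626=168423871  T[24][21]=23·30107+2240315=2932776  T[24][22]=23·253+30107=35926  T[24][23]=23·1+253=276
Read c(24,20) = 168423871, c(24,21) = 2932776, c(24,22) = 35926, c(24,23) = 276.

168423871, 2932776, 35926, 276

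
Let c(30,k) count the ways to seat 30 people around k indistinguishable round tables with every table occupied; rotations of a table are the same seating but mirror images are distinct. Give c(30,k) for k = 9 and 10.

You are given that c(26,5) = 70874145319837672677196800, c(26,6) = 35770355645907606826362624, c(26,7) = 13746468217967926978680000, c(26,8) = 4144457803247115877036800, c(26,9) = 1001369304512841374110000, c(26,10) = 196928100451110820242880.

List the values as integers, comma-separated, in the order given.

981347603630155088295475765440, 215760462268683520394805979744

@27  (27,6):35770355645907606826362624·26+70874145319837672677196800→1000903392113435450162625024, (27,7):13746468217967926978680000·26+35770355645907606826362624→393178529313073708272042624, (27,8):4144457803247115877036800·26+13746468217967926978680000→121502371102392939781636800, (27,9):1001369304512841374110000·26+4144457803247115877036800→30180059720580991603896800, (27,10):196928100451110820242880·26+1001369304512841374110000→6121499916241722700424880
@28  (28,7):393178529313073708272042624·27+1000903392113435450162625024→11616723683566425573507775872, (28,8):121502371102392939781636800·27+393178529313073708272042624→3673742549077683082376236224, (28,9):30180059720580991603896800·27+121502371102392939781636800→936363983558079713086850400, (28,10):6121499916241722700424880·27+30180059720580991603896800→195460557459107504515368560
@29  (29,8):3673742549077683082376236224·28+11616723683566425573507775872→114481515057741551880042390144, (29,9):936363983558079713086850400·28+3673742549077683082376236224→29891934088703915048808047424, (29,10):195460557459107504515368560·28+936363983558079713086850400→6409259592413089839517170080
@30  (30,9):29891934088703915048808047424·29+114481515057741551880042390144→981347603630155088295475765440, (30,10):6409259592413089839517170080·29+29891934088703915048808047424→215760462268683520394805979744
Read c(30,9) = 981347603630155088295475765440, c(30,10) = 215760462268683520394805979744.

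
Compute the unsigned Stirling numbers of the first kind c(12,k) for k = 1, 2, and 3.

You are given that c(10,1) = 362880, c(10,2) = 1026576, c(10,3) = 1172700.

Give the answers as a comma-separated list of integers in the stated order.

39916800, 120543840, 150917976

@11  (11,1):362880·10+0→3628800, (11,2):1026576·10+362880→10628640, (11,3):1172700·10+1026576→12753576
@12  (12,1):3628800·11+0→39916800, (12,2):10628640·11+3628800→120543840, (12,3):12753576·11+10628640→150917976
Read c(12,1) = 39916800, c(12,2) = 120543840, c(12,3) = 150917976.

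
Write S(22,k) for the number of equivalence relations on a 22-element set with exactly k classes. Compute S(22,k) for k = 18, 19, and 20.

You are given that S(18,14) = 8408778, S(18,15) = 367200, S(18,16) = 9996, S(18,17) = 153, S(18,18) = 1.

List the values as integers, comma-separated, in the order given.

i=19: T(19,15)=8408778+15·367200=13916778 | T(19,16)=367200+16·9996=527136 | T(19,17)=9996+17·153=12597 | T(19,18)=153+18·1=171 | T(19,19)=1+19·0=1
i=20: T(20,16)=13916778+16·527136=22350954 | T(20,17)=527136+17·12597=741285 | T(20,18)=12597+18·171=15675 | T(20,19)=171+19·1=190 | T(20,20)=1+20·0=1
i=21: T(21,17)=22350954+17·741285=34952799 | T(21,18)=741285+18·15675=1023435 | T(21,19)=15675+19·190=19285 | T(21,20)=190+20·1=210
i=22: T(22,18)=34952799+18·1023435=53374629 | T(22,19)=1023435+19·19285=1389850 | T(22,20)=19285+20·210=23485
Read S(22,18) = 53374629, S(22,19) = 1389850, S(22,20) = 23485.

53374629, 1389850, 23485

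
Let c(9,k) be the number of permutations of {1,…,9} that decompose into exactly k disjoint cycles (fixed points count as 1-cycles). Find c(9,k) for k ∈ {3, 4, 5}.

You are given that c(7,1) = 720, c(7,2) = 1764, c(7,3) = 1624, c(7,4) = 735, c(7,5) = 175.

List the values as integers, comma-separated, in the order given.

118124, 67284, 22449

row 8: T[8][2]=7·1764+720=13068  T[8][3]=7·1624+1764=13132  T[8][4]=7·735+1624=6769  T[8][5]=7·175+735=1960
row 9: T[9][3]=8·13132+13068=118124  T[9][4]=8·6769+13132=67284  T[9][5]=8·1960+6769=22449
Read c(9,3) = 118124, c(9,4) = 67284, c(9,5) = 22449.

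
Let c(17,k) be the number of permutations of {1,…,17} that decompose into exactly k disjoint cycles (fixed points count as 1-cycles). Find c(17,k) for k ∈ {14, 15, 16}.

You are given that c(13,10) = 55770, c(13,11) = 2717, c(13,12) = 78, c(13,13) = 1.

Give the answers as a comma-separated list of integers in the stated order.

[14] T[14,11]:13*2717+55770=91091 · T[14,12]:13*78+2717=3731 · T[14,13]:13*1+78=91 · T[14,14]:13*0+1=1
[15] T[15,12]:14*3731+91091=143325 · T[15,13]:14*91+3731=5005 · T[15,14]:14*1+91=105 · T[15,15]:14*0+1=1
[16] T[16,13]:15*5005+143325=218400 · T[16,14]:15*105+5005=6580 · T[16,15]:15*1+105=120 · T[16,16]:15*0+1=1
[17] T[17,14]:16*6580+218400=323680 · T[17,15]:16*120+6580=8500 · T[17,16]:16*1+120=136
Read c(17,14) = 323680, c(17,15) = 8500, c(17,16) = 136.

323680, 8500, 136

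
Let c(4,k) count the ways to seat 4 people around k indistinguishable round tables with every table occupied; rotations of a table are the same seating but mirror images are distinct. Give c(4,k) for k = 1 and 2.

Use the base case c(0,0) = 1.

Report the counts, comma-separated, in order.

i=1: T(1,1)=1+0·0=1
i=2: T(2,1)=0+1·1=1 | T(2,2)=1+1·0=1
i=3: T(3,1)=0+2·1=2 | T(3,2)=1+2·1=3
i=4: T(4,1)=0+3·2=6 | T(4,2)=2+3·3=11
Read c(4,1) = 6, c(4,2) = 11.

6, 11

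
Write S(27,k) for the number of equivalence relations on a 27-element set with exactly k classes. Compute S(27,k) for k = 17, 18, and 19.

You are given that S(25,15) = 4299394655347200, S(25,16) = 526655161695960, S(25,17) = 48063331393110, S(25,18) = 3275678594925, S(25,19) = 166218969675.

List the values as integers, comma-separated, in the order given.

[26] T[26,16]:16*526655161695960+4299394655347200=12725877242482560 · T[26,17]:17*48063331393110+526655161695960=1343731795378830 · T[26,18]:18*3275678594925+48063331393110=107025546101760 · T[26,19]:19*166218969675+3275678594925=6433839018750
[27] T[27,17]:17*1343731795378830+12725877242482560=35569317763922670 · T[27,18]:18*107025546101760+1343731795378830=3270191625210510 · T[27,19]:19*6433839018750+107025546101760=229268487458010
Read S(27,17) = 35569317763922670, S(27,18) = 3270191625210510, S(27,19) = 229268487458010.

35569317763922670, 3270191625210510, 229268487458010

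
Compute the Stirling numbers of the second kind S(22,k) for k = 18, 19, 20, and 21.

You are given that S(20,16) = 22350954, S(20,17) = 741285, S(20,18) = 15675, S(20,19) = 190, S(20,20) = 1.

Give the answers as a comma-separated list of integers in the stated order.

i=21: T(21,17)=22350954+17·741285=34952799 | T(21,18)=741285+18·15675=1023435 | T(21,19)=15675+19·190=19285 | T(21,20)=190+20·1=210 | T(21,21)=1+21·0=1
i=22: T(22,18)=34952799+18·1023435=53374629 | T(22,19)=1023435+19·19285=1389850 | T(22,20)=19285+20·210=23485 | T(22,21)=210+21·1=231
Read S(22,18) = 53374629, S(22,19) = 1389850, S(22,20) = 23485, S(22,21) = 231.

53374629, 1389850, 23485, 231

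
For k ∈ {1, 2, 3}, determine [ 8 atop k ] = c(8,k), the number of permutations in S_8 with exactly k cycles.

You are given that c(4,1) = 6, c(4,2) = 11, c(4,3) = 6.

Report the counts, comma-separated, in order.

5040, 13068, 13132

@5  (5,1):6·4+0→24, (5,2):11·4+6→50, (5,3):6·4+11→35
@6  (6,1):24·5+0→120, (6,2):50·5+24→274, (6,3):35·5+50→225
@7  (7,1):120·6+0→720, (7,2):274·6+120→1764, (7,3):225·6+274→1624
@8  (8,1):720·7+0→5040, (8,2):1764·7+720→13068, (8,3):1624·7+1764→13132
Read c(8,1) = 5040, c(8,2) = 13068, c(8,3) = 13132.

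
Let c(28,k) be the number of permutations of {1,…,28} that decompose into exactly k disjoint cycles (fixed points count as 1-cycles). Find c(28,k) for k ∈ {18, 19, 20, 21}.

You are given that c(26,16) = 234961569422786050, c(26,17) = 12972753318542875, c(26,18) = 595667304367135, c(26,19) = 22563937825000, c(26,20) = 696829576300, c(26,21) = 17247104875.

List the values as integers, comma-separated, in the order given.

i=27: T(27,17)=234961569422786050+26·12972753318542875=572253155704900800 | T(27,18)=12972753318542875+26·595667304367135=28460103232088385 | T(27,19)=595667304367135+26·22563937825000=1182329687817135 | T(27,20)=22563937825000+26·696829576300=40681506808800 | T(27,21)=696829576300+26·17247104875=1145254303050
i=28: T(28,18)=572253155704900800+27·28460103232088385=1340675942971287195 | T(28,19)=28460103232088385+27·1182329687817135=60383004803151030 | T(28,20)=1182329687817135+27·40681506808800=2280730371654735 | T(28,21)=40681506808800+27·1145254303050=71603372991150
Read c(28,18) = 1340675942971287195, c(28,19) = 60383004803151030, c(28,20) = 2280730371654735, c(28,21) = 71603372991150.

1340675942971287195, 60383004803151030, 2280730371654735, 71603372991150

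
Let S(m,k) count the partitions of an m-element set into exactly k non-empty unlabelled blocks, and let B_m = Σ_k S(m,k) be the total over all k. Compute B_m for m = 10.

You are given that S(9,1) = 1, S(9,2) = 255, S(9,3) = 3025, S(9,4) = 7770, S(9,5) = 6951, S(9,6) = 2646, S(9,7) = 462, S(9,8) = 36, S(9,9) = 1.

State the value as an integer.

r10: T_10,1=1×1+0=1; T_10,2=2×255+1=511; T_10,3=3×3025+255=9330; T_10,4=4×7770+3025=34105; T_10,5=5×6951+7770=42525; T_10,6=6×2646+6951=22827; T_10,7=7×462+2646=5880; T_10,8=8×36+462=750; T_10,9=9×1+36=45; T_10,10=10×0+1=1
B_10 = ΣS(10,k) = 1+511+9330+34105+42525+22827+5880+750+45+1 = 115975

115975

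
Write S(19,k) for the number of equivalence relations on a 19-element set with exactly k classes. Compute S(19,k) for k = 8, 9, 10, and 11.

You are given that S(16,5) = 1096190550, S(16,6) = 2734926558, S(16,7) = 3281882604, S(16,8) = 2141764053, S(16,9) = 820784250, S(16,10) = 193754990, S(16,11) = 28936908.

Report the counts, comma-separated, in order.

row 17: T[17][6]=6·2734926558+1096190550=17505749898  T[17][7]=7·3281882604+2734926558=25708104786  T[17][8]=8·2141764053+3281882604=20415995028  T[17][9]=9·820784250+2141764053=9528822303  T[17][10]=10·193754990+820784250=2758334150  T[17][11]=11·28936908+193754990=512060978
row 18: T[18][7]=7·25708104786+17505749898=197462483400  T[18][8]=8·20415995028+25708104786=189036065010  T[18][9]=9·9528822303+20415995028=106175395755  T[18][10]=10·2758334150+9528822303=37112163803  T[18][11]=11·512060978+2758334150=8391004908
row 19: T[19][8]=8·189036065010+197462483400=1709751003480  T[19][9]=9·106175395755+189036065010=1144614626805  T[19][10]=10·37112163803+106175395755=477297033785  T[19][11]=11·8391004908+37112163803=129413217791
Read S(19,8) = 1709751003480, S(19,9) = 1144614626805, S(19,10) = 477297033785, S(19,11) = 129413217791.

1709751003480, 1144614626805, 477297033785, 129413217791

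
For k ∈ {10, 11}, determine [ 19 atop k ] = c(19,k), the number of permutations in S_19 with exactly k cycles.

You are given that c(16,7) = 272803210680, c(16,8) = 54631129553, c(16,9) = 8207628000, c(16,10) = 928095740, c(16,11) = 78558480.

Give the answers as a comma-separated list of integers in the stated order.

14710753408923, 1661573386473

i=17: T(17,8)=272803210680+16·54631129553=1146901283528 | T(17,9)=54631129553+16·8207628000=185953177553 | T(17,10)=8207628000+16·928095740=23057159840 | T(17,11)=928095740+16·78558480=2185031420
i=18: T(18,9)=1146901283528+17·185953177553=4308105301929 | T(18,10)=185953177553+17·23057159840=577924894833 | T(18,11)=23057159840+17·2185031420=60202693980
i=19: T(19,10)=4308105301929+18·577924894833=14710753408923 | T(19,11)=577924894833+18·60202693980=1661573386473
Read c(19,10) = 14710753408923, c(19,11) = 1661573386473.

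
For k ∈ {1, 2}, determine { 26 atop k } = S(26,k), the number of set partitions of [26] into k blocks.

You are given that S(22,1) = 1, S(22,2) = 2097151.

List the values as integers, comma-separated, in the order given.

row 23: T[23][1]=1·1+0=1  T[23][2]=2·2097151+1=4194303
row 24: T[24][1]=1·1+0=1  T[24][2]=2·4194303+1=8388607
row 25: T[25][1]=1·1+0=1  T[25][2]=2·8388607+1=16777215
row 26: T[26][1]=1·1+0=1  T[26][2]=2·16777215+1=33554431
Read S(26,1) = 1, S(26,2) = 33554431.

1, 33554431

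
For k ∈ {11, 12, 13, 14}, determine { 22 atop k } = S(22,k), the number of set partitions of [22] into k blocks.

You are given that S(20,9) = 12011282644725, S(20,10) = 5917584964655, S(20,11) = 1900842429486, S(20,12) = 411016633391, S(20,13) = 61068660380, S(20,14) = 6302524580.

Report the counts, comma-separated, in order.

@21  (21,10):5917584964655·10+12011282644725→71187132291275, (21,11):1900842429486·11+5917584964655→26826851689001, (21,12):411016633391·12+1900842429486→6833042030178, (21,13):61068660380·13+411016633391→1204909218331, (21,14):6302524580·14+61068660380→149304004500
@22  (22,11):26826851689001·11+71187132291275→366282500870286, (22,12):6833042030178·12+26826851689001→108823356051137, (22,13):1204909218331·13+6833042030178→22496861868481, (22,14):149304004500·14+1204909218331→3295165281331
Read S(22,11) = 366282500870286, S(22,12) = 108823356051137, S(22,13) = 22496861868481, S(22,14) = 3295165281331.

366282500870286, 108823356051137, 22496861868481, 3295165281331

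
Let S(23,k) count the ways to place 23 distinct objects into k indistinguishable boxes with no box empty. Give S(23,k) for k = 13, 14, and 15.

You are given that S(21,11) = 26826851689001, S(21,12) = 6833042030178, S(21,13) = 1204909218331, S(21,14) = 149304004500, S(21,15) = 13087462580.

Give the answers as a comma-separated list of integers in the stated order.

401282560341390, 68629175807115, 8479404429331

row 22: T[22][12]=12·6833042030178+26826851689001=108823356051137  T[22][13]=13·1204909218331+6833042030178=22496861868481  T[22][14]=14·149304004500+1204909218331=3295165281331  T[22][15]=15·13087462580+149304004500=345615943200
row 23: T[23][13]=13·22496861868481+108823356051137=401282560341390  T[23][14]=14·3295165281331+22496861868481=68629175807115  T[23][15]=15·345615943200+3295165281331=8479404429331
Read S(23,13) = 401282560341390, S(23,14) = 68629175807115, S(23,15) = 8479404429331.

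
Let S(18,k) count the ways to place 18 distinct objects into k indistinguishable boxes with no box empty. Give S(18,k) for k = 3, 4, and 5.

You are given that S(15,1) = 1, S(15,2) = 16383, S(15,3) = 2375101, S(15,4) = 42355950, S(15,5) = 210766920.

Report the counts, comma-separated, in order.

64439010, 2798806985, 28958095545

r16: T_16,1=1×1+0=1; T_16,2=2×16383+1=32767; T_16,3=3×2375101+16383=7141686; T_16,4=4×42355950+2375101=171798901; T_16,5=5×210766920+42355950=1096190550
r17: T_17,2=2×32767+1=65535; T_17,3=3×7141686+32767=21457825; T_17,4=4×171798901+7141686=694337290; T_17,5=5×1096190550+171798901=5652751651
r18: T_18,3=3×21457825+65535=64439010; T_18,4=4×694337290+21457825=2798806985; T_18,5=5×5652751651+694337290=28958095545
Read S(18,3) = 64439010, S(18,4) = 2798806985, S(18,5) = 28958095545.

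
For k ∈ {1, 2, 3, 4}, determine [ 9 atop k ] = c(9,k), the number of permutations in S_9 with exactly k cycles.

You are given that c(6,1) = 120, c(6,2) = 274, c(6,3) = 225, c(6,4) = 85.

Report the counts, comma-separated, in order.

40320, 109584, 118124, 67284

r7: T_7,1=6×120+0=720; T_7,2=6×274+120=1764; T_7,3=6×225+274=1624; T_7,4=6×85+225=735
r8: T_8,1=7×720+0=5040; T_8,2=7×1764+720=13068; T_8,3=7×1624+1764=13132; T_8,4=7×735+1624=6769
r9: T_9,1=8×5040+0=40320; T_9,2=8×13068+5040=109584; T_9,3=8×13132+13068=118124; T_9,4=8×6769+13132=67284
Read c(9,1) = 40320, c(9,2) = 109584, c(9,3) = 118124, c(9,4) = 67284.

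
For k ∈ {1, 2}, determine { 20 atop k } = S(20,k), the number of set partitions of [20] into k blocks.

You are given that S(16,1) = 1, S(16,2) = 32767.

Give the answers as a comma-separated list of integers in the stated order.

1, 524287

@17  (17,1):1·1+0→1, (17,2):32767·2+1→65535
@18  (18,1):1·1+0→1, (18,2):65535·2+1→131071
@19  (19,1):1·1+0→1, (19,2):131071·2+1→262143
@20  (20,1):1·1+0→1, (20,2):262143·2+1→524287
Read S(20,1) = 1, S(20,2) = 524287.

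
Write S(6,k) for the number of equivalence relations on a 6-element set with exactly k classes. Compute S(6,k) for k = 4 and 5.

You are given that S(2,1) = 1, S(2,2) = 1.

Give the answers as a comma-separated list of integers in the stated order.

65, 15

i=3: T(3,1)=0+1·1=1 | T(3,2)=1+2·1=3 | T(3,3)=1+3·0=1
i=4: T(4,2)=1+2·3=7 | T(4,3)=3+3·1=6 | T(4,4)=1+4·0=1
i=5: T(5,3)=7+3·6=25 | T(5,4)=6+4·1=10 | T(5,5)=1+5·0=1
i=6: T(6,4)=25+4·10=65 | T(6,5)=10+5·1=15
Read S(6,4) = 65, S(6,5) = 15.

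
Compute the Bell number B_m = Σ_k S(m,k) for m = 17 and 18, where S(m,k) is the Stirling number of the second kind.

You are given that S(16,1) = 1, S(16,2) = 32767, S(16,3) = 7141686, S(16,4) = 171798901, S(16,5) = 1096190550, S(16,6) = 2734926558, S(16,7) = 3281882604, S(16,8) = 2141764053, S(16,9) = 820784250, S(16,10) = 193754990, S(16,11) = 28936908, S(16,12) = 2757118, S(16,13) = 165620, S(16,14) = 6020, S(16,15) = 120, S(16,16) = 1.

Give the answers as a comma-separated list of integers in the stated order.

82864869804, 682076806159

@17  (17,1):1·1+0→1, (17,2):32767·2+1→65535, (17,3):7141686·3+32767→21457825, (17,4):171798901·4+7141686→694337290, (17,5):1096190550·5+171798901→5652751651, (17,6):2734926558·6+1096190550→17505749898, (17,7):3281882604·7+2734926558→25708104786, (17,8):2141764053·8+3281882604→20415995028, (17,9):820784250·9+2141764053→9528822303, (17,10):193754990·10+820784250→2758334150, (17,11):28936908·11+193754990→512060978, (17,12):2757118·12+28936908→62022324, (17,13):165620·13+2757118→4910178, (17,14):6020·14+165620→249900, (17,15):120·15+6020→7820, (17,16):1·16+120→136, (17,17):0·17+1→1
@18  (18,1):1·1+0→1, (18,2):65535·2+1→131071, (18,3):21457825·3+65535→64439010, (18,4):694337290·4+21457825→2798806985, (18,5):5652751651·5+694337290→28958095545, (18,6):17505749898·6+5652751651→110687251039, (18,7):25708104786·7+17505749898→197462483400, (18,8):20415995028·8+25708104786→189036065010, (18,9):9528822303·9+20415995028→106175395755, (18,10):2758334150·10+9528822303→37112163803, (18,11):512060978·11+2758334150→8391004908, (18,12):62022324·12+512060978→1256328866, (18,13):4910178·13+62022324→125854638, (18,14):249900·14+4910178→8408778, (18,15):7820·15+249900→367200, (18,16):136·16+7820→9996, (18,17):1·17+136→153, (18,18):0·18+1→1
B_17 = ΣS(17,k) = 1+65535+21457825+694337290+5652751651+17505749898+25708104786+20415995028+9528822303+2758334150+512060978+62022324+4910178+249900+7820+136+1 = 82864869804
B_18 = ΣS(18,k) = 1+131071+64439010+2798806985+28958095545+110687251039+197462483400+189036065010+106175395755+37112163803+8391004908+1256328866+125854638+8408778+367200+9996+153+1 = 682076806159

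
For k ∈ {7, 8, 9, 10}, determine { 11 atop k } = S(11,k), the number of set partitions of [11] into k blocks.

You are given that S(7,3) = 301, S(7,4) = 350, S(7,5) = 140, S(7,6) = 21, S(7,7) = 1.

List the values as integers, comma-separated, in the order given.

i=8: T(8,4)=301+4·350=1701 | T(8,5)=350+5·140=1050 | T(8,6)=140+6·21=266 | T(8,7)=21+7·1=28 | T(8,8)=1+8·0=1
i=9: T(9,5)=1701+5·1050=6951 | T(9,6)=1050+6·266=2646 | T(9,7)=266+7·28=462 | T(9,8)=28+8·1=36 | T(9,9)=1+9·0=1
i=10: T(10,6)=6951+6·2646=22827 | T(10,7)=2646+7·462=5880 | T(10,8)=462+8·36=750 | T(10,9)=36+9·1=45 | T(10,10)=1+10·0=1
i=11: T(11,7)=22827+7·5880=63987 | T(11,8)=5880+8·750=11880 | T(11,9)=750+9·45=1155 | T(11,10)=45+10·1=55
Read S(11,7) = 63987, S(11,8) = 11880, S(11,9) = 1155, S(11,10) = 55.

63987, 11880, 1155, 55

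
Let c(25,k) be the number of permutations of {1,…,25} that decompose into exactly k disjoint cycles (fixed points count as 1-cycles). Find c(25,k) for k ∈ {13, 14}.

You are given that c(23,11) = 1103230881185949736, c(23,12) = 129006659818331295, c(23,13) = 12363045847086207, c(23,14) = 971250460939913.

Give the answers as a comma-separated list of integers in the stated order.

13990945200239106865, 1246200069070215000

i=24: T(24,12)=1103230881185949736+23·129006659818331295=4070384057007569521 | T(24,13)=129006659818331295+23·12363045847086207=413356714301314056 | T(24,14)=12363045847086207+23·971250460939913=34701806448704206
i=25: T(25,13)=4070384057007569521+24·413356714301314056=13990945200239106865 | T(25,14)=413356714301314056+24·34701806448704206=1246200069070215000
Read c(25,13) = 13990945200239106865, c(25,14) = 1246200069070215000.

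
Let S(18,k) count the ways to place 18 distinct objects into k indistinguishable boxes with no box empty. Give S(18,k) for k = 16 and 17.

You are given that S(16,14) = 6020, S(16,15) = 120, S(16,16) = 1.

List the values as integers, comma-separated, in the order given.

r17: T_17,15=15×120+6020=7820; T_17,16=16×1+120=136; T_17,17=17×0+1=1
r18: T_18,16=16×136+7820=9996; T_18,17=17×1+136=153
Read S(18,16) = 9996, S(18,17) = 153.

9996, 153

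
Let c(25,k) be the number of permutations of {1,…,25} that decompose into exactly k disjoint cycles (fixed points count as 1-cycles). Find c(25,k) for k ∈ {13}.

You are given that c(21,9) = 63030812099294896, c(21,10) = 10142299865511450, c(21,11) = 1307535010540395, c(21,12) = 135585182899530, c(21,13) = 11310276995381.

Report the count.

i=22: T(22,10)=63030812099294896+21·10142299865511450=276019109275035346 | T(22,11)=10142299865511450+21·1307535010540395=37600535086859745 | T(22,12)=1307535010540395+21·135585182899530=4154823851430525 | T(22,13)=135585182899530+21·11310276995381=373100999802531
i=23: T(23,11)=276019109275035346+22·37600535086859745=1103230881185949736 | T(23,12)=37600535086859745+22·4154823851430525=129006659818331295 | T(23,13)=4154823851430525+22·373100999802531=12363045847086207
i=24: T(24,12)=1103230881185949736+23·129006659818331295=4070384057007569521 | T(24,13)=129006659818331295+23·12363045847086207=413356714301314056
i=25: T(25,13)=4070384057007569521+24·413356714301314056=13990945200239106865
Read c(25,13) = 13990945200239106865.

13990945200239106865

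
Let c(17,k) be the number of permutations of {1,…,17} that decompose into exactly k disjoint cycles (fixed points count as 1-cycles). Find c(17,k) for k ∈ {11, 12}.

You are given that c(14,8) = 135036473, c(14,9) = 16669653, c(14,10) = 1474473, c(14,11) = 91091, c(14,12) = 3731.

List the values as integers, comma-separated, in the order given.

2185031420, 156952432

[15] T[15,9]:14*16669653+135036473=368411615 · T[15,10]:14*1474473+16669653=37312275 · T[15,11]:14*91091+1474473=2749747 · T[15,12]:14*3731+91091=143325
[16] T[16,10]:15*37312275+368411615=928095740 · T[16,11]:15*2749747+37312275=78558480 · T[16,12]:15*143325+2749747=4899622
[17] T[17,11]:16*78558480+928095740=2185031420 · T[17,12]:16*4899622+78558480=156952432
Read c(17,11) = 2185031420, c(17,12) = 156952432.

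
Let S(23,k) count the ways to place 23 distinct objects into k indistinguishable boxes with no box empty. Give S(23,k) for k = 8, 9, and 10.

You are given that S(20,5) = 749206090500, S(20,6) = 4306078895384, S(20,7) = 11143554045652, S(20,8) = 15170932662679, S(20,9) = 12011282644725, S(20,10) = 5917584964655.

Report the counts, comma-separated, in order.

9741955019900400, 12320068811796900, 9593401297313460

row 21: T[21][6]=6·4306078895384+749206090500=26585679462804  T[21][7]=7·11143554045652+4306078895384=82310957214948  T[21][8]=8·15170932662679+11143554045652=132511015347084  T[21][9]=9·12011282644725+15170932662679=123272476465204  T[21][10]=10·5917584964655+12011282644725=71187132291275
row 22: T[22][7]=7·82310957214948+26585679462804=602762379967440  T[22][8]=8·132511015347084+82310957214948=1142399079991620  T[22][9]=9·123272476465204+132511015347084=1241963303533920  T[22][10]=10·71187132291275+123272476465204=835143799377954
row 23: T[23][8]=8·1142399079991620+602762379967440=9741955019900400  T[23][9]=9·1241963303533920+1142399079991620=12320068811796900  T[23][10]=10·835143799377954+1241963303533920=9593401297313460
Read S(23,8) = 9741955019900400, S(23,9) = 12320068811796900, S(23,10) = 9593401297313460.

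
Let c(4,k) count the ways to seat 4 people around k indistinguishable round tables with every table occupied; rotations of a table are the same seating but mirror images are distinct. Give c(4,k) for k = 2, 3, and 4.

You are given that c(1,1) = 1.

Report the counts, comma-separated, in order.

11, 6, 1

@2  (2,1):1·1+0→1, (2,2):0·1+1→1
@3  (3,1):1·2+0→2, (3,2):1·2+1→3, (3,3):0·2+1→1
@4  (4,2):3·3+2→11, (4,3):1·3+3→6, (4,4):0·3+1→1
Read c(4,2) = 11, c(4,3) = 6, c(4,4) = 1.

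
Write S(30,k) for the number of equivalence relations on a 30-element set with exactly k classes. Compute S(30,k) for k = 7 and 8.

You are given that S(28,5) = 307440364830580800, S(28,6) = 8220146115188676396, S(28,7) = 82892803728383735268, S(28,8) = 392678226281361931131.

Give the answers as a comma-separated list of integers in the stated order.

4168916722553086402080, 26383018684048108297800

[29] T[29,6]:6*8220146115188676396+307440364830580800=49628317055962639176 · T[29,7]:7*82892803728383735268+8220146115188676396=588469772213874823272 · T[29,8]:8*392678226281361931131+82892803728383735268=3224318613979279184316
[30] T[30,7]:7*588469772213874823272+49628317055962639176=4168916722553086402080 · T[30,8]:8*3224318613979279184316+588469772213874823272=26383018684048108297800
Read S(30,7) = 4168916722553086402080, S(30,8) = 26383018684048108297800.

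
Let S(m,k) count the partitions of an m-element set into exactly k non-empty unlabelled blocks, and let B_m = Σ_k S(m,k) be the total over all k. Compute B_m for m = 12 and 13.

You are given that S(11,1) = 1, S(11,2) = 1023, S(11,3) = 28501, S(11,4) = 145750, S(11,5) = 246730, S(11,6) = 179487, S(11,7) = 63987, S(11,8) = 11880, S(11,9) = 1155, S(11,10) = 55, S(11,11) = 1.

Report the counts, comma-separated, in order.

i=12: T(12,1)=0+1·1=1 | T(12,2)=1+2·1023=2047 | T(12,3)=1023+3·28501=86526 | T(12,4)=28501+4·145750=611501 | T(12,5)=145750+5·246730=1379400 | T(12,6)=246730+6·179487=1323652 | T(12,7)=179487+7·63987=627396 | T(12,8)=63987+8·11880=159027 | T(12,9)=11880+9·1155=22275 | T(12,10)=1155+10·55=1705 | T(12,11)=55+11·1=66 | T(12,12)=1+12·0=1
i=13: T(13,1)=0+1·1=1 | T(13,2)=1+2·2047=4095 | T(13,3)=2047+3·86526=261625 | T(13,4)=86526+4·611501=2532530 | T(13,5)=611501+5·1379400=7508501 | T(13,6)=1379400+6·1323652=9321312 | T(13,7)=1323652+7·627396=5715424 | T(13,8)=627396+8·159027=1899612 | T(13,9)=159027+9·22275=359502 | T(13,10)=22275+10·1705=39325 | T(13,11)=1705+11·66=2431 | T(13,12)=66+12·1=78 | T(13,13)=1+13·0=1
B_12 = ΣS(12,k) = 1+2047+86526+611501+1379400+1323652+627396+159027+22275+1705+66+1 = 4213597
B_13 = ΣS(13,k) = 1+4095+261625+2532530+7508501+9321312+5715424+1899612+359502+39325+2431+78+1 = 27644437

4213597, 27644437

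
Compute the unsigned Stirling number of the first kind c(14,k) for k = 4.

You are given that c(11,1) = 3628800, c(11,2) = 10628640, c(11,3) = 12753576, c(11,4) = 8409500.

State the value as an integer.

r12: T_12,2=11×10628640+3628800=120543840; T_12,3=11×12753576+10628640=150917976; T_12,4=11×8409500+12753576=105258076
r13: T_13,3=12×150917976+120543840=1931559552; T_13,4=12×105258076+150917976=1414014888
r14: T_14,4=13×1414014888+1931559552=20313753096
Read c(14,4) = 20313753096.

20313753096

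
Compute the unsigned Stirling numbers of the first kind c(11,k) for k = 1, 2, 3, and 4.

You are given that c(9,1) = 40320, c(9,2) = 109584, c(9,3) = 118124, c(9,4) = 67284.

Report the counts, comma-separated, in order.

3628800, 10628640, 12753576, 8409500

r10: T_10,1=9×40320+0=362880; T_10,2=9×109584+40320=1026576; T_10,3=9×118124+109584=1172700; T_10,4=9×67284+118124=723680
r11: T_11,1=10×362880+0=3628800; T_11,2=10×1026576+362880=10628640; T_11,3=10×1172700+1026576=12753576; T_11,4=10×723680+1172700=8409500
Read c(11,1) = 3628800, c(11,2) = 10628640, c(11,3) = 12753576, c(11,4) = 8409500.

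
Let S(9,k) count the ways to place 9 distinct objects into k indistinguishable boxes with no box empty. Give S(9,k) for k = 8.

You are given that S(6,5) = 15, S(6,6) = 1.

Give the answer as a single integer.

36

row 7: T[7][6]=6·1+15=21  T[7][7]=7·0+1=1
row 8: T[8][7]=7·1+21=28  T[8][8]=8·0+1=1
row 9: T[9][8]=8·1+28=36
Read S(9,8) = 36.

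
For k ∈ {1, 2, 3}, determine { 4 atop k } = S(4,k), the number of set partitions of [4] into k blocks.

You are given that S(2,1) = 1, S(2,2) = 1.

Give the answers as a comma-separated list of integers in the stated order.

1, 7, 6

[3] T[3,1]:1*1+0=1 · T[3,2]:2*1+1=3 · T[3,3]:3*0+1=1
[4] T[4,1]:1*1+0=1 · T[4,2]:2*3+1=7 · T[4,3]:3*1+3=6
Read S(4,1) = 1, S(4,2) = 7, S(4,3) = 6.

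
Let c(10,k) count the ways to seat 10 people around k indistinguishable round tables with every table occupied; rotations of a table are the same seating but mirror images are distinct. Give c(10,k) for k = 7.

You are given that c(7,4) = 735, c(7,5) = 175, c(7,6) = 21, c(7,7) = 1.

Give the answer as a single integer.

row 8: T[8][5]=7·175+735=1960  T[8][6]=7·21+175=322  T[8][7]=7·1+21=28
row 9: T[9][6]=8·322+1960=4536  T[9][7]=8·28+322=546
row 10: T[10][7]=9·546+4536=9450
Read c(10,7) = 9450.

9450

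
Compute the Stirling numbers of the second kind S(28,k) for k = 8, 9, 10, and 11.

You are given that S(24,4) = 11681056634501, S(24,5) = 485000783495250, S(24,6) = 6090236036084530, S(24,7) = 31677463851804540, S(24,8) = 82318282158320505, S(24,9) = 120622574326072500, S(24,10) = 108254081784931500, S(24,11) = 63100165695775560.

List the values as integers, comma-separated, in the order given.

row 25: T[25][5]=5·485000783495250+11681056634501=2436684974110751  T[25][6]=6·6090236036084530+485000783495250=37026417000002430  T[25][7]=7·31677463851804540+6090236036084530=227832482998716310  T[25][8]=8·82318282158320505+31677463851804540=690223721118368580  T[25][9]=9·120622574326072500+82318282158320505=1167921451092973005  T[25][10]=10·108254081784931500+120622574326072500=1203163392175387500  T[25][11]=11·63100165695775560+108254081784931500=802355904438462660
row 26: T[26][6]=6·37026417000002430+2436684974110751=224595186974125331  T[26][7]=7·227832482998716310+37026417000002430=1631853797991016600  T[26][8]=8·690223721118368580+227832482998716310=5749622251945664950  T[26][9]=9·1167921451092973005+690223721118368580=11201516780955125625  T[26][10]=10·1203163392175387500+1167921451092973005=13199555372846848005  T[26][11]=11·802355904438462660+1203163392175387500=10029078340998476760
row 27: T[27][7]=7·1631853797991016600+224595186974125331=11647571772911241531  T[27][8]=8·5749622251945664950+1631853797991016600=47628831813556336200  T[27][9]=9·11201516780955125625+5749622251945664950=106563273280541795575  T[27][10]=10·13199555372846848005+11201516780955125625=143197070509423605675  T[27][11]=11·10029078340998476760+13199555372846848005=123519417123830092365
row 28: T[28][8]=8·47628831813556336200+11647571772911241531=392678226281361931131  T[28][9]=9·106563273280541795575+47628831813556336200=1006698291338432496375  T[28][10]=10·143197070509423605675+106563273280541795575=1538533978374777852325  T[28][11]=11·123519417123830092365+143197070509423605675=1501910658871554621690
Read S(28,8) = 392678226281361931131, S(28,9) = 1006698291338432496375, S(28,10) = 1538533978374777852325, S(28,11) = 1501910658871554621690.

392678226281361931131, 1006698291338432496375, 1538533978374777852325, 1501910658871554621690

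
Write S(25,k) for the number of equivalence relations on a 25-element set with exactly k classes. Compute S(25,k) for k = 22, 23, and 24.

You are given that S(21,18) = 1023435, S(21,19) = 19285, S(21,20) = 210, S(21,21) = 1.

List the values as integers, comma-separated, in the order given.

[22] T[22,19]:19*19285+1023435=1389850 · T[22,20]:20*210+19285=23485 · T[22,21]:21*1+210=231 · T[22,22]:22*0+1=1
[23] T[23,20]:20*23485+1389850=1859550 · T[23,21]:21*231+23485=28336 · T[23,22]:22*1+231=253 · T[23,23]:23*0+1=1
[24] T[24,21]:21*28336+1859550=2454606 · T[24,22]:22*253+28336=33902 · T[24,23]:23*1+253=276 · T[24,24]:24*0+1=1
[25] T[25,22]:22*33902+2454606=3200450 · T[25,23]:23*276+33902=40250 · T[25,24]:24*1+276=300
Read S(25,22) = 3200450, S(25,23) = 40250, S(25,24) = 300.

3200450, 40250, 300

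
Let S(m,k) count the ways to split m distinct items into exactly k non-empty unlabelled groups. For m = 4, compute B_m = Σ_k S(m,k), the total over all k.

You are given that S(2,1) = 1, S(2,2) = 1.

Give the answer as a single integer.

15

@3  (3,1):1·1+0→1, (3,2):1·2+1→3, (3,3):0·3+1→1
@4  (4,1):1·1+0→1, (4,2):3·2+1→7, (4,3):1·3+3→6, (4,4):0·4+1→1
B_4 = ΣS(4,k) = 1+7+6+1 = 15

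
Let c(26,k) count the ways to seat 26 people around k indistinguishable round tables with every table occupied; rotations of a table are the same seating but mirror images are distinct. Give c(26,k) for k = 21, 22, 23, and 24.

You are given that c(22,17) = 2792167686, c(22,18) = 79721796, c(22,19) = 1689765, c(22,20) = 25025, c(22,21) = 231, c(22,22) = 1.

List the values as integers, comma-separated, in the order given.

row 23: T[23][18]=22·79721796+2792167686=4546047198  T[23][19]=22·1689765+79721796=116896626  T[23][20]=22·25025+1689765=2240315  T[23][21]=22·231+25025=30107  T[23][22]=22·1+231=253  T[23][23]=22·0+1=1
row 24: T[24][19]=23·116896626+4546047198=7234669596  T[24][20]=23·2240315+116896626=168423871  T[24][21]=23·30107+2240315=2932776  T[24][22]=23·253+30107=35926  T[24][23]=23·1+253=276  T[24][24]=23·0+1=1
row 25: T[25][20]=24·168423871+7234669596=11276842500  T[25][21]=24·2932776+168423871=238810495  T[25][22]=24·35926+2932776=3795000  T[25][23]=24·276+35926=42550  T[25][24]=24·1+276=300
row 26: T[26][21]=25·238810495+11276842500=17247104875  T[26][22]=25·3795000+238810495=333685495  T[26][23]=25·42550+3795000=4858750  T[26][24]=25·300+42550=50050
Read c(26,21) = 17247104875, c(26,22) = 333685495, c(26,23) = 4858750, c(26,24) = 50050.

17247104875, 333685495, 4858750, 50050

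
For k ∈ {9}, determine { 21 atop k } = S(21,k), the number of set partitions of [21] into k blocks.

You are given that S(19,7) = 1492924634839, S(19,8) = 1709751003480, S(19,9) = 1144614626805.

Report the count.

r20: T_20,8=8×1709751003480+1492924634839=15170932662679; T_20,9=9×1144614626805+1709751003480=12011282644725
r21: T_21,9=9×12011282644725+15170932662679=123272476465204
Read S(21,9) = 123272476465204.

123272476465204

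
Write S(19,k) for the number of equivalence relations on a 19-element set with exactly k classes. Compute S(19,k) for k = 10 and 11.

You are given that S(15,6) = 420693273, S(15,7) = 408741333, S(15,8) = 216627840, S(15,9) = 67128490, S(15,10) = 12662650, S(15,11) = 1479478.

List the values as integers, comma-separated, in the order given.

477297033785, 129413217791

row 16: T[16][7]=7·408741333+420693273=3281882604  T[16][8]=8·216627840+408741333=2141764053  T[16][9]=9·67128490+216627840=820784250  T[16][10]=10·12662650+67128490=193754990  T[16][11]=11·1479478+12662650=28936908
row 17: T[17][8]=8·2141764053+3281882604=20415995028  T[17][9]=9·820784250+2141764053=9528822303  T[17][10]=10·193754990+820784250=2758334150  T[17][11]=11·28936908+193754990=512060978
row 18: T[18][9]=9·9528822303+20415995028=106175395755  T[18][10]=10·2758334150+9528822303=37112163803  T[18][11]=11·512060978+2758334150=8391004908
row 19: T[19][10]=10·37112163803+106175395755=477297033785  T[19][11]=11·8391004908+37112163803=129413217791
Read S(19,10) = 477297033785, S(19,11) = 129413217791.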